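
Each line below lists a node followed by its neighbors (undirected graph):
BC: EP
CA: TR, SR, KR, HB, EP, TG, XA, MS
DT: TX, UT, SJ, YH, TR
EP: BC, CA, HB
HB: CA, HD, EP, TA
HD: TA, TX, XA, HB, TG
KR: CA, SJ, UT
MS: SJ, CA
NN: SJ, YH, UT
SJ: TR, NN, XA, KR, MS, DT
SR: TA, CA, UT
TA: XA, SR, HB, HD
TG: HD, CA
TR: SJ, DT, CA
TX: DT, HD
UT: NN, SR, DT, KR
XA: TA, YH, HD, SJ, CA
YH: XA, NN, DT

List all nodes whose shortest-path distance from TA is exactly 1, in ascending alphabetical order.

Level 0: TA
Level 1: HB, HD, SR, XA
Level 2: CA, EP, SJ, TG, TX, UT, YH
Level 3: BC, DT, KR, MS, NN, TR

HB, HD, SR, XA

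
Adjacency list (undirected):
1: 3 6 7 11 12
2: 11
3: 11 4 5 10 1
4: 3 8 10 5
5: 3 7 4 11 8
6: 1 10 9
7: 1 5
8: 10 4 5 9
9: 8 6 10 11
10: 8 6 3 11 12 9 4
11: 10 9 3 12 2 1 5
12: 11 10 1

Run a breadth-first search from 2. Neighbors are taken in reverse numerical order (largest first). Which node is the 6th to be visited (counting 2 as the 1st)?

Visit 2; enqueue 11 → queue [11]
Visit 11; enqueue 12, 10, 9, 5, 3, 1 → queue [12, 10, 9, 5, 3, 1]
Visit 12 → queue [10, 9, 5, 3, 1]
Visit 10; enqueue 8, 6, 4 → queue [9, 5, 3, 1, 8, 6, 4]
Visit 9 → queue [5, 3, 1, 8, 6, 4]
Visit 5; enqueue 7 → queue [3, 1, 8, 6, 4, 7]
Visit 3 → queue [1, 8, 6, 4, 7]
Visit 1 → queue [8, 6, 4, 7]
Visit 8 → queue [6, 4, 7]
Visit 6 → queue [4, 7]
Visit 4 → queue [7]
Visit 7 → queue []

Visit order: 2, 11, 12, 10, 9, 5, 3, 1, 8, 6, 4, 7

5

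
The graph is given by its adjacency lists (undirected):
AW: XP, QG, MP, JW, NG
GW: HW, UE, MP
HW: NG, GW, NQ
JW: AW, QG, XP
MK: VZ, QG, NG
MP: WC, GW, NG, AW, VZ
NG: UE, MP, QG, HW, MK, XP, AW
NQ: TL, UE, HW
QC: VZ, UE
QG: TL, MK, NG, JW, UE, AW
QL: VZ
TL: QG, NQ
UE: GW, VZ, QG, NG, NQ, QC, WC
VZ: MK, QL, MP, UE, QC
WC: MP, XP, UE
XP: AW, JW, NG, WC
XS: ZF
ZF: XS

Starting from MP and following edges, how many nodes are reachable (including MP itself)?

16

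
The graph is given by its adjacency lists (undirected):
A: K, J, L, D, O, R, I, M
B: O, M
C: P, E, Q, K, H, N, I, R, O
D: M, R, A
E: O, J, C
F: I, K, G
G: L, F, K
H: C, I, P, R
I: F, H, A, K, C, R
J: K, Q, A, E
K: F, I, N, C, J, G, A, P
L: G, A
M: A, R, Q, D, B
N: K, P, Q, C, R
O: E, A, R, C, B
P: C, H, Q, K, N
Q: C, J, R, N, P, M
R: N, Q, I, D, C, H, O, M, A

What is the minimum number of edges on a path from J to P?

2

Level 0: J
Level 1: A, E, K, Q
Level 2: C, D, F, G, I, L, M, N, O, P, R
Level 3: B, H
P first appears at level 2.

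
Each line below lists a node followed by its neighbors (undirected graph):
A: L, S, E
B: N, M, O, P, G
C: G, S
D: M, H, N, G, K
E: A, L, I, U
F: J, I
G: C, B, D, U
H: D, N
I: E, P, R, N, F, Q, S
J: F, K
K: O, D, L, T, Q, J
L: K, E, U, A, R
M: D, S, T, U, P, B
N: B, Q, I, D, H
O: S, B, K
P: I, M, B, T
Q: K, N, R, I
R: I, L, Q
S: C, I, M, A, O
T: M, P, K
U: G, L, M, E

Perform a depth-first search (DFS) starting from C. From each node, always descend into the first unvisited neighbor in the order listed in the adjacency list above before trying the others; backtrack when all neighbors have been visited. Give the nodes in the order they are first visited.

Visit C
C → G
G → B
B → N
N → Q
Q → K
K → O
O → S
S → I
I → E
E → A
A → L
L → U
U → M
M → D
D → H
M → T
T → P
L → R
I → F
F → J

C G B N Q K O S I E A L U M D H T P R F J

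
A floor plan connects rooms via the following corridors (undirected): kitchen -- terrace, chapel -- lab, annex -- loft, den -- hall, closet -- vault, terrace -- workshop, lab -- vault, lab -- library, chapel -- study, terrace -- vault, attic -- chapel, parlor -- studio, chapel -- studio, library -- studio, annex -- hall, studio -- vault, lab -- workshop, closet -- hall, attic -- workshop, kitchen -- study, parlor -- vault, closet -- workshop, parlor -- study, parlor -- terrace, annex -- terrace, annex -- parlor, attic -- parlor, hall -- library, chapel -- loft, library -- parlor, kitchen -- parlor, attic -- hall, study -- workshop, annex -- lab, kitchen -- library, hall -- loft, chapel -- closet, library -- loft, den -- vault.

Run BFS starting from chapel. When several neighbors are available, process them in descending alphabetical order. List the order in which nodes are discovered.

Visit chapel; enqueue study, studio, loft, lab, closet, attic → queue [study, studio, loft, lab, closet, attic]
Visit study; enqueue workshop, parlor, kitchen → queue [studio, loft, lab, closet, attic, workshop, parlor, kitchen]
Visit studio; enqueue vault, library → queue [loft, lab, closet, attic, workshop, parlor, kitchen, vault, library]
Visit loft; enqueue hall, annex → queue [lab, closet, attic, workshop, parlor, kitchen, vault, library, hall, annex]
Visit lab → queue [closet, attic, workshop, parlor, kitchen, vault, library, hall, annex]
Visit closet → queue [attic, workshop, parlor, kitchen, vault, library, hall, annex]
Visit attic → queue [workshop, parlor, kitchen, vault, library, hall, annex]
Visit workshop; enqueue terrace → queue [parlor, kitchen, vault, library, hall, annex, terrace]
Visit parlor → queue [kitchen, vault, library, hall, annex, terrace]
Visit kitchen → queue [vault, library, hall, annex, terrace]
Visit vault; enqueue den → queue [library, hall, annex, terrace, den]
Visit library → queue [hall, annex, terrace, den]
Visit hall → queue [annex, terrace, den]
Visit annex → queue [terrace, den]
Visit terrace → queue [den]
Visit den → queue []

chapel -> study -> studio -> loft -> lab -> closet -> attic -> workshop -> parlor -> kitchen -> vault -> library -> hall -> annex -> terrace -> den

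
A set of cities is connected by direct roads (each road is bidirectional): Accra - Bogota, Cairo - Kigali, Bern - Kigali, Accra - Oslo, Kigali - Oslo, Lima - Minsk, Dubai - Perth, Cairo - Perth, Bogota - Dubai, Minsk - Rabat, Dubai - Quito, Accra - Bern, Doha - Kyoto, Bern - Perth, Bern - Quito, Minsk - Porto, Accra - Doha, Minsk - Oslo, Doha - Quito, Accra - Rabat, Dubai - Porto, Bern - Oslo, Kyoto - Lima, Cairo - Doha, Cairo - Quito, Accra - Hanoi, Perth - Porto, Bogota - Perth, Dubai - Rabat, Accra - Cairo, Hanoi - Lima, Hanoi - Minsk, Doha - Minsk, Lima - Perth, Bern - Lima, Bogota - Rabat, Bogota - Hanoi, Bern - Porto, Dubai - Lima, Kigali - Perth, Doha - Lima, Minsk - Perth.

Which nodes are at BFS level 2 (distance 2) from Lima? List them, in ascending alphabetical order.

Level 0: Lima
Level 1: Bern, Doha, Dubai, Hanoi, Kyoto, Minsk, Perth
Level 2: Accra, Bogota, Cairo, Kigali, Oslo, Porto, Quito, Rabat

Accra, Bogota, Cairo, Kigali, Oslo, Porto, Quito, Rabat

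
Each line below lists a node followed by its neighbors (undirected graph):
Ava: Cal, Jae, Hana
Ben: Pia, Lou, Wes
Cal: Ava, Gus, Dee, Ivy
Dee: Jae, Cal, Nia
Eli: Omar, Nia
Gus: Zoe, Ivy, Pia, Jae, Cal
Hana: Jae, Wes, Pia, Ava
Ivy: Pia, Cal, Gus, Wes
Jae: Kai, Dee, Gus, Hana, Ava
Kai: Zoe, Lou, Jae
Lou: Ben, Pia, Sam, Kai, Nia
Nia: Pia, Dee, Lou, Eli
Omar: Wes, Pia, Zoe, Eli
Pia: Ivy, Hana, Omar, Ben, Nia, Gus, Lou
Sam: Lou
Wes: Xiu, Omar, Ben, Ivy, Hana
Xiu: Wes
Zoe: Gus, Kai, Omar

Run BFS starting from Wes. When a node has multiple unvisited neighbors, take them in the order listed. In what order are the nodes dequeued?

Visit Wes; enqueue Xiu, Omar, Ben, Ivy, Hana → queue [Xiu, Omar, Ben, Ivy, Hana]
Visit Xiu → queue [Omar, Ben, Ivy, Hana]
Visit Omar; enqueue Pia, Zoe, Eli → queue [Ben, Ivy, Hana, Pia, Zoe, Eli]
Visit Ben; enqueue Lou → queue [Ivy, Hana, Pia, Zoe, Eli, Lou]
Visit Ivy; enqueue Cal, Gus → queue [Hana, Pia, Zoe, Eli, Lou, Cal, Gus]
Visit Hana; enqueue Jae, Ava → queue [Pia, Zoe, Eli, Lou, Cal, Gus, Jae, Ava]
Visit Pia; enqueue Nia → queue [Zoe, Eli, Lou, Cal, Gus, Jae, Ava, Nia]
Visit Zoe; enqueue Kai → queue [Eli, Lou, Cal, Gus, Jae, Ava, Nia, Kai]
Visit Eli → queue [Lou, Cal, Gus, Jae, Ava, Nia, Kai]
Visit Lou; enqueue Sam → queue [Cal, Gus, Jae, Ava, Nia, Kai, Sam]
Visit Cal; enqueue Dee → queue [Gus, Jae, Ava, Nia, Kai, Sam, Dee]
Visit Gus → queue [Jae, Ava, Nia, Kai, Sam, Dee]
Visit Jae → queue [Ava, Nia, Kai, Sam, Dee]
Visit Ava → queue [Nia, Kai, Sam, Dee]
Visit Nia → queue [Kai, Sam, Dee]
Visit Kai → queue [Sam, Dee]
Visit Sam → queue [Dee]
Visit Dee → queue []

Wes, Xiu, Omar, Ben, Ivy, Hana, Pia, Zoe, Eli, Lou, Cal, Gus, Jae, Ava, Nia, Kai, Sam, Dee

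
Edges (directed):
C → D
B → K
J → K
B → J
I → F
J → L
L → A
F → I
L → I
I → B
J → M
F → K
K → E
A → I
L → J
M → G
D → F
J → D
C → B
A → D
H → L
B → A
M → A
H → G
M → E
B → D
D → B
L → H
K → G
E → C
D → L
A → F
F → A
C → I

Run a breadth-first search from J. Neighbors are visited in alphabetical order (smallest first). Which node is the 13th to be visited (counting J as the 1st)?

Visit J; enqueue D, K, L, M → queue [D, K, L, M]
Visit D; enqueue B, F → queue [K, L, M, B, F]
Visit K; enqueue E, G → queue [L, M, B, F, E, G]
Visit L; enqueue A, H, I → queue [M, B, F, E, G, A, H, I]
Visit M → queue [B, F, E, G, A, H, I]
Visit B → queue [F, E, G, A, H, I]
Visit F → queue [E, G, A, H, I]
Visit E; enqueue C → queue [G, A, H, I, C]
Visit G → queue [A, H, I, C]
Visit A → queue [H, I, C]
Visit H → queue [I, C]
Visit I → queue [C]
Visit C → queue []

Visit order: J, D, K, L, M, B, F, E, G, A, H, I, C

C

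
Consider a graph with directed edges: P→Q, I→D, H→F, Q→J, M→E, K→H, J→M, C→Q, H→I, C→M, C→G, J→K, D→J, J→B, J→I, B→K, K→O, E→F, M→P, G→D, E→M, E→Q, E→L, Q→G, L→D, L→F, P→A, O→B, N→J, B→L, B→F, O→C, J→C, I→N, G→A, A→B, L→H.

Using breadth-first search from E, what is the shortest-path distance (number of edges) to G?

2

Level 0: E
Level 1: F, L, M, Q
Level 2: D, G, H, J, P
Level 3: A, B, C, I, K
Level 4: N, O
G first appears at level 2.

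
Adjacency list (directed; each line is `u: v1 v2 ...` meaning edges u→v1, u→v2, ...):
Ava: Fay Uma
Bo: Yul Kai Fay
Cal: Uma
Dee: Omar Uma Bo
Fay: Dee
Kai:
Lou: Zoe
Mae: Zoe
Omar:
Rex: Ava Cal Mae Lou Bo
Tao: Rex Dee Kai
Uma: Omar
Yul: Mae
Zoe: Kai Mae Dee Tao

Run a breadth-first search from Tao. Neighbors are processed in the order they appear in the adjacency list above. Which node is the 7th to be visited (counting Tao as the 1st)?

Visit Tao; enqueue Rex, Dee, Kai → queue [Rex, Dee, Kai]
Visit Rex; enqueue Ava, Cal, Mae, Lou, Bo → queue [Dee, Kai, Ava, Cal, Mae, Lou, Bo]
Visit Dee; enqueue Omar, Uma → queue [Kai, Ava, Cal, Mae, Lou, Bo, Omar, Uma]
Visit Kai → queue [Ava, Cal, Mae, Lou, Bo, Omar, Uma]
Visit Ava; enqueue Fay → queue [Cal, Mae, Lou, Bo, Omar, Uma, Fay]
Visit Cal → queue [Mae, Lou, Bo, Omar, Uma, Fay]
Visit Mae; enqueue Zoe → queue [Lou, Bo, Omar, Uma, Fay, Zoe]
Visit Lou → queue [Bo, Omar, Uma, Fay, Zoe]
Visit Bo; enqueue Yul → queue [Omar, Uma, Fay, Zoe, Yul]
Visit Omar → queue [Uma, Fay, Zoe, Yul]
Visit Uma → queue [Fay, Zoe, Yul]
Visit Fay → queue [Zoe, Yul]
Visit Zoe → queue [Yul]
Visit Yul → queue []

Visit order: Tao, Rex, Dee, Kai, Ava, Cal, Mae, Lou, Bo, Omar, Uma, Fay, Zoe, Yul

Mae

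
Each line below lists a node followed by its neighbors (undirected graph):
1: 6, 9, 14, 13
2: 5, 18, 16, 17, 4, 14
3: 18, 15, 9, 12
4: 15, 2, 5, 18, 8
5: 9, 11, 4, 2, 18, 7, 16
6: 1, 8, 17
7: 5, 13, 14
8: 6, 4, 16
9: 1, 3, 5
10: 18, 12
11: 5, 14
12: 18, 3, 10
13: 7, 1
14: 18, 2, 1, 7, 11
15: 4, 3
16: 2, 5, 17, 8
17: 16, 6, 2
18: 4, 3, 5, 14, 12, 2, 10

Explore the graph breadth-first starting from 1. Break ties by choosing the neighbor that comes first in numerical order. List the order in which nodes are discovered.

1 → 6 → 9 → 13 → 14 → 8 → 17 → 3 → 5 → 7 → 2 → 11 → 18 → 4 → 16 → 12 → 15 → 10

Visit 1; enqueue 6, 9, 13, 14 → queue [6, 9, 13, 14]
Visit 6; enqueue 8, 17 → queue [9, 13, 14, 8, 17]
Visit 9; enqueue 3, 5 → queue [13, 14, 8, 17, 3, 5]
Visit 13; enqueue 7 → queue [14, 8, 17, 3, 5, 7]
Visit 14; enqueue 2, 11, 18 → queue [8, 17, 3, 5, 7, 2, 11, 18]
Visit 8; enqueue 4, 16 → queue [17, 3, 5, 7, 2, 11, 18, 4, 16]
Visit 17 → queue [3, 5, 7, 2, 11, 18, 4, 16]
Visit 3; enqueue 12, 15 → queue [5, 7, 2, 11, 18, 4, 16, 12, 15]
Visit 5 → queue [7, 2, 11, 18, 4, 16, 12, 15]
Visit 7 → queue [2, 11, 18, 4, 16, 12, 15]
Visit 2 → queue [11, 18, 4, 16, 12, 15]
Visit 11 → queue [18, 4, 16, 12, 15]
Visit 18; enqueue 10 → queue [4, 16, 12, 15, 10]
Visit 4 → queue [16, 12, 15, 10]
Visit 16 → queue [12, 15, 10]
Visit 12 → queue [15, 10]
Visit 15 → queue [10]
Visit 10 → queue []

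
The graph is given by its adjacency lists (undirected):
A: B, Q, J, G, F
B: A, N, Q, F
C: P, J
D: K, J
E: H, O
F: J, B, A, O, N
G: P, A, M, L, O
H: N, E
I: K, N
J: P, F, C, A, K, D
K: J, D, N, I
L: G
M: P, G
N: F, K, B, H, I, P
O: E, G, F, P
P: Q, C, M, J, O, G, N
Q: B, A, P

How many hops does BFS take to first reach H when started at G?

Level 0: G
Level 1: A, L, M, O, P
Level 2: B, C, E, F, J, N, Q
Level 3: D, H, I, K
H first appears at level 3.

3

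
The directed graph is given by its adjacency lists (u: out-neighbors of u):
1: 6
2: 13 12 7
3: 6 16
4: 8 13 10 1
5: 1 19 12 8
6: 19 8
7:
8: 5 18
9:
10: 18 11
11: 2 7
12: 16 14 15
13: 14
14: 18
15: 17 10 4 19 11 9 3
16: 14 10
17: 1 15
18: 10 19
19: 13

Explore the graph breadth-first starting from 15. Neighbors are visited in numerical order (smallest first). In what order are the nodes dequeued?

15 → 3 → 4 → 9 → 10 → 11 → 17 → 19 → 6 → 16 → 1 → 8 → 13 → 18 → 2 → 7 → 14 → 5 → 12

Visit 15; enqueue 3, 4, 9, 10, 11, 17, 19 → queue [3, 4, 9, 10, 11, 17, 19]
Visit 3; enqueue 6, 16 → queue [4, 9, 10, 11, 17, 19, 6, 16]
Visit 4; enqueue 1, 8, 13 → queue [9, 10, 11, 17, 19, 6, 16, 1, 8, 13]
Visit 9 → queue [10, 11, 17, 19, 6, 16, 1, 8, 13]
Visit 10; enqueue 18 → queue [11, 17, 19, 6, 16, 1, 8, 13, 18]
Visit 11; enqueue 2, 7 → queue [17, 19, 6, 16, 1, 8, 13, 18, 2, 7]
Visit 17 → queue [19, 6, 16, 1, 8, 13, 18, 2, 7]
Visit 19 → queue [6, 16, 1, 8, 13, 18, 2, 7]
Visit 6 → queue [16, 1, 8, 13, 18, 2, 7]
Visit 16; enqueue 14 → queue [1, 8, 13, 18, 2, 7, 14]
Visit 1 → queue [8, 13, 18, 2, 7, 14]
Visit 8; enqueue 5 → queue [13, 18, 2, 7, 14, 5]
Visit 13 → queue [18, 2, 7, 14, 5]
Visit 18 → queue [2, 7, 14, 5]
Visit 2; enqueue 12 → queue [7, 14, 5, 12]
Visit 7 → queue [14, 5, 12]
Visit 14 → queue [5, 12]
Visit 5 → queue [12]
Visit 12 → queue []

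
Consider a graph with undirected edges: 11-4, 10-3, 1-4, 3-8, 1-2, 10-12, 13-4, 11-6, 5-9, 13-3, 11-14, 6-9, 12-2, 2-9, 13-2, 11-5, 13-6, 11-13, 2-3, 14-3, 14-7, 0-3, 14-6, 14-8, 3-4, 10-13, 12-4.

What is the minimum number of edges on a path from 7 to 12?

Level 0: 7
Level 1: 14
Level 2: 3, 6, 8, 11
Level 3: 0, 2, 4, 5, 9, 10, 13
Level 4: 1, 12
12 first appears at level 4.

4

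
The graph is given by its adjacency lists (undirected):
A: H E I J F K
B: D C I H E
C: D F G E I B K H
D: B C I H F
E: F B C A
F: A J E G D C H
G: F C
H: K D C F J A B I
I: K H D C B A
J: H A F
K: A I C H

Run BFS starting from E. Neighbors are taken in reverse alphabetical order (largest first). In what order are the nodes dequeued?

Visit E; enqueue F, C, B, A → queue [F, C, B, A]
Visit F; enqueue J, H, G, D → queue [C, B, A, J, H, G, D]
Visit C; enqueue K, I → queue [B, A, J, H, G, D, K, I]
Visit B → queue [A, J, H, G, D, K, I]
Visit A → queue [J, H, G, D, K, I]
Visit J → queue [H, G, D, K, I]
Visit H → queue [G, D, K, I]
Visit G → queue [D, K, I]
Visit D → queue [K, I]
Visit K → queue [I]
Visit I → queue []

E → F → C → B → A → J → H → G → D → K → I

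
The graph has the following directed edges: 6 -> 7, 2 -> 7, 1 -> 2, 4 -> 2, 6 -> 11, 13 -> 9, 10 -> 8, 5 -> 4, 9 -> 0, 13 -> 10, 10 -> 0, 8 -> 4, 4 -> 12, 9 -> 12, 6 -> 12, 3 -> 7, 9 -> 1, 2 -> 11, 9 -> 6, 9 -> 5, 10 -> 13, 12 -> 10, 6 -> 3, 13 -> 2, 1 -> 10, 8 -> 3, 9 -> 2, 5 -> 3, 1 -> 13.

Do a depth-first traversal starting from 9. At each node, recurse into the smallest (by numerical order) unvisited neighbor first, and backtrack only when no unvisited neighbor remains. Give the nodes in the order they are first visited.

9 → 0 → 1 → 2 → 7 → 11 → 10 → 8 → 3 → 4 → 12 → 13 → 5 → 6

Visit 9
9 → 0
9 → 1
1 → 2
2 → 7
2 → 11
1 → 10
10 → 8
8 → 3
8 → 4
4 → 12
10 → 13
9 → 5
9 → 6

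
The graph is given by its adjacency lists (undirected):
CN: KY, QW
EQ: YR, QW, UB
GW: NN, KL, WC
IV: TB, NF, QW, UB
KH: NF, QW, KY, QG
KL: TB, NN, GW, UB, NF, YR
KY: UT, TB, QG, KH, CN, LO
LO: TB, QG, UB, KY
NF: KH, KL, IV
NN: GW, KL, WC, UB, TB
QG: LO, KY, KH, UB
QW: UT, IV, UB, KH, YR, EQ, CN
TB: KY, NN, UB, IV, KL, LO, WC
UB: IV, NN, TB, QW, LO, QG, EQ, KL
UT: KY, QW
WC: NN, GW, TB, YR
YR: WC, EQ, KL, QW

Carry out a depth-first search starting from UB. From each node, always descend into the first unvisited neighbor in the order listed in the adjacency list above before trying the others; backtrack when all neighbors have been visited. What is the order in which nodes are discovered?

UB IV TB KY UT QW KH NF KL NN GW WC YR EQ QG LO CN

Visit UB
UB → IV
IV → TB
TB → KY
KY → UT
UT → QW
QW → KH
KH → NF
NF → KL
KL → NN
NN → GW
GW → WC
WC → YR
YR → EQ
KH → QG
QG → LO
QW → CN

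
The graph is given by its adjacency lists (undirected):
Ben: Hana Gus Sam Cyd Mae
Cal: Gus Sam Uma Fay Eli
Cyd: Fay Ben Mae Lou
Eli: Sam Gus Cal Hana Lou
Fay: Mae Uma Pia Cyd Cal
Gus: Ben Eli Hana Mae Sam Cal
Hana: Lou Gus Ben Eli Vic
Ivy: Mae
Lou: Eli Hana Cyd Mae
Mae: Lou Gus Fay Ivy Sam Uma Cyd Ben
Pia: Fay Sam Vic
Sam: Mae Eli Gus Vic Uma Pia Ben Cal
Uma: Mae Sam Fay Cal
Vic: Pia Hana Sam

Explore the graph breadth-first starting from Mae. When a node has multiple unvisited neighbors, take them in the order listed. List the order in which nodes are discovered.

Visit Mae; enqueue Lou, Gus, Fay, Ivy, Sam, Uma, Cyd, Ben → queue [Lou, Gus, Fay, Ivy, Sam, Uma, Cyd, Ben]
Visit Lou; enqueue Eli, Hana → queue [Gus, Fay, Ivy, Sam, Uma, Cyd, Ben, Eli, Hana]
Visit Gus; enqueue Cal → queue [Fay, Ivy, Sam, Uma, Cyd, Ben, Eli, Hana, Cal]
Visit Fay; enqueue Pia → queue [Ivy, Sam, Uma, Cyd, Ben, Eli, Hana, Cal, Pia]
Visit Ivy → queue [Sam, Uma, Cyd, Ben, Eli, Hana, Cal, Pia]
Visit Sam; enqueue Vic → queue [Uma, Cyd, Ben, Eli, Hana, Cal, Pia, Vic]
Visit Uma → queue [Cyd, Ben, Eli, Hana, Cal, Pia, Vic]
Visit Cyd → queue [Ben, Eli, Hana, Cal, Pia, Vic]
Visit Ben → queue [Eli, Hana, Cal, Pia, Vic]
Visit Eli → queue [Hana, Cal, Pia, Vic]
Visit Hana → queue [Cal, Pia, Vic]
Visit Cal → queue [Pia, Vic]
Visit Pia → queue [Vic]
Visit Vic → queue []

Mae → Lou → Gus → Fay → Ivy → Sam → Uma → Cyd → Ben → Eli → Hana → Cal → Pia → Vic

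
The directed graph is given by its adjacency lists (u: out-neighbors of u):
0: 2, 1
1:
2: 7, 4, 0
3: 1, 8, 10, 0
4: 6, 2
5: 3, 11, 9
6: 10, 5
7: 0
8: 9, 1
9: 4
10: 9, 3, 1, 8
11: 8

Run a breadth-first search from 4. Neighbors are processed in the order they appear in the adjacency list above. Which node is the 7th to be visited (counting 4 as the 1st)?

0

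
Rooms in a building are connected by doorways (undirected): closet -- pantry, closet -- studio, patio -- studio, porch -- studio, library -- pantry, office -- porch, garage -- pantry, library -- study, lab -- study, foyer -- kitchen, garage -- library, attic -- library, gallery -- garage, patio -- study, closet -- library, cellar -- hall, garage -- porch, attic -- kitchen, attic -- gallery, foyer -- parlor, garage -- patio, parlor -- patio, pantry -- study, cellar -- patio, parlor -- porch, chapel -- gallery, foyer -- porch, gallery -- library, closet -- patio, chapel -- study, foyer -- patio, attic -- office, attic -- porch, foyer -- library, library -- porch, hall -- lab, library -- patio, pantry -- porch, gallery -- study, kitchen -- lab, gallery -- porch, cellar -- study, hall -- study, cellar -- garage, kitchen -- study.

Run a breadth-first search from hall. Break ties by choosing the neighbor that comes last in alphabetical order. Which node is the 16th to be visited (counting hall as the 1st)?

Visit hall; enqueue study, lab, cellar → queue [study, lab, cellar]
Visit study; enqueue patio, pantry, library, kitchen, gallery, chapel → queue [lab, cellar, patio, pantry, library, kitchen, gallery, chapel]
Visit lab → queue [cellar, patio, pantry, library, kitchen, gallery, chapel]
Visit cellar; enqueue garage → queue [patio, pantry, library, kitchen, gallery, chapel, garage]
Visit patio; enqueue studio, parlor, foyer, closet → queue [pantry, library, kitchen, gallery, chapel, garage, studio, parlor, foyer, closet]
Visit pantry; enqueue porch → queue [library, kitchen, gallery, chapel, garage, studio, parlor, foyer, closet, porch]
Visit library; enqueue attic → queue [kitchen, gallery, chapel, garage, studio, parlor, foyer, closet, porch, attic]
Visit kitchen → queue [gallery, chapel, garage, studio, parlor, foyer, closet, porch, attic]
Visit gallery → queue [chapel, garage, studio, parlor, foyer, closet, porch, attic]
Visit chapel → queue [garage, studio, parlor, foyer, closet, porch, attic]
Visit garage → queue [studio, parlor, foyer, closet, porch, attic]
Visit studio → queue [parlor, foyer, closet, porch, attic]
Visit parlor → queue [foyer, closet, porch, attic]
Visit foyer → queue [closet, porch, attic]
Visit closet → queue [porch, attic]
Visit porch; enqueue office → queue [attic, office]
Visit attic → queue [office]
Visit office → queue []

Visit order: hall, study, lab, cellar, patio, pantry, library, kitchen, gallery, chapel, garage, studio, parlor, foyer, closet, porch, attic, office

porch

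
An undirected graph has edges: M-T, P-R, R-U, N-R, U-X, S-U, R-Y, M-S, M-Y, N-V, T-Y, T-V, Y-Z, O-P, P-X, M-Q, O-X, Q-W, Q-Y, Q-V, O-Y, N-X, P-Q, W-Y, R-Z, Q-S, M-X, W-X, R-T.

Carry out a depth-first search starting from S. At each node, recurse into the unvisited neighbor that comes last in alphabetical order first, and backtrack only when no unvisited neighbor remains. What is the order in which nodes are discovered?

Visit S
S → U
U → X
X → W
W → Y
Y → Z
Z → R
R → T
T → V
V → Q
Q → P
P → O
Q → M
V → N

S → U → X → W → Y → Z → R → T → V → Q → P → O → M → N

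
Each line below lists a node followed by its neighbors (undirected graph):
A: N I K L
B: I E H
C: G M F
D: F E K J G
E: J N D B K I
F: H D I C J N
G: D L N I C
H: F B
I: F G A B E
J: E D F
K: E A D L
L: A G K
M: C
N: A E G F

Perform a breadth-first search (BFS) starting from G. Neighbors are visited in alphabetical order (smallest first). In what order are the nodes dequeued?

Visit G; enqueue C, D, I, L, N → queue [C, D, I, L, N]
Visit C; enqueue F, M → queue [D, I, L, N, F, M]
Visit D; enqueue E, J, K → queue [I, L, N, F, M, E, J, K]
Visit I; enqueue A, B → queue [L, N, F, M, E, J, K, A, B]
Visit L → queue [N, F, M, E, J, K, A, B]
Visit N → queue [F, M, E, J, K, A, B]
Visit F; enqueue H → queue [M, E, J, K, A, B, H]
Visit M → queue [E, J, K, A, B, H]
Visit E → queue [J, K, A, B, H]
Visit J → queue [K, A, B, H]
Visit K → queue [A, B, H]
Visit A → queue [B, H]
Visit B → queue [H]
Visit H → queue []

G C D I L N F M E J K A B H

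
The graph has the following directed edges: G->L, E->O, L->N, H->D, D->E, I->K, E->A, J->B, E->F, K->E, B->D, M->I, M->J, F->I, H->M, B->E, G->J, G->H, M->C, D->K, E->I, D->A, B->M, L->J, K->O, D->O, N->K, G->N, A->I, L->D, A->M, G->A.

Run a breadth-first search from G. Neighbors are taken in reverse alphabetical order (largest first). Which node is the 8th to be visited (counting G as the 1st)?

Visit G; enqueue N, L, J, H, A → queue [N, L, J, H, A]
Visit N; enqueue K → queue [L, J, H, A, K]
Visit L; enqueue D → queue [J, H, A, K, D]
Visit J; enqueue B → queue [H, A, K, D, B]
Visit H; enqueue M → queue [A, K, D, B, M]
Visit A; enqueue I → queue [K, D, B, M, I]
Visit K; enqueue O, E → queue [D, B, M, I, O, E]
Visit D → queue [B, M, I, O, E]
Visit B → queue [M, I, O, E]
Visit M; enqueue C → queue [I, O, E, C]
Visit I → queue [O, E, C]
Visit O → queue [E, C]
Visit E; enqueue F → queue [C, F]
Visit C → queue [F]
Visit F → queue []

Visit order: G, N, L, J, H, A, K, D, B, M, I, O, E, C, F

D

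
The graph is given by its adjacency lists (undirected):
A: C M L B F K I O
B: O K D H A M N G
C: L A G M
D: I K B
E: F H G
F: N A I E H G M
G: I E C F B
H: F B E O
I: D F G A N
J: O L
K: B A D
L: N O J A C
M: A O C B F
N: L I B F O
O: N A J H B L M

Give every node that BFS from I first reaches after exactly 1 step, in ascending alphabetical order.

Level 0: I
Level 1: A, D, F, G, N
Level 2: B, C, E, H, K, L, M, O
Level 3: J

A, D, F, G, N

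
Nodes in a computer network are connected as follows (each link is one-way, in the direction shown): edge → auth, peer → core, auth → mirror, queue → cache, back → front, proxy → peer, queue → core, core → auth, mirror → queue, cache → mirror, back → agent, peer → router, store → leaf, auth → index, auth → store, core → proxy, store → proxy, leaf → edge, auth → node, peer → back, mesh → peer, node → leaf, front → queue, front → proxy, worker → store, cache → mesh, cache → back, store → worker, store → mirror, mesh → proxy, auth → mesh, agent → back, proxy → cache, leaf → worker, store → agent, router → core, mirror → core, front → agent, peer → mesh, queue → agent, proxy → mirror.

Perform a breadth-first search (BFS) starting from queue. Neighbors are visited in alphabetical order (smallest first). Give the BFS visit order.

queue, agent, cache, core, back, mesh, mirror, auth, proxy, front, peer, index, node, store, router, leaf, worker, edge

Visit queue; enqueue agent, cache, core → queue [agent, cache, core]
Visit agent; enqueue back → queue [cache, core, back]
Visit cache; enqueue mesh, mirror → queue [core, back, mesh, mirror]
Visit core; enqueue auth, proxy → queue [back, mesh, mirror, auth, proxy]
Visit back; enqueue front → queue [mesh, mirror, auth, proxy, front]
Visit mesh; enqueue peer → queue [mirror, auth, proxy, front, peer]
Visit mirror → queue [auth, proxy, front, peer]
Visit auth; enqueue index, node, store → queue [proxy, front, peer, index, node, store]
Visit proxy → queue [front, peer, index, node, store]
Visit front → queue [peer, index, node, store]
Visit peer; enqueue router → queue [index, node, store, router]
Visit index → queue [node, store, router]
Visit node; enqueue leaf → queue [store, router, leaf]
Visit store; enqueue worker → queue [router, leaf, worker]
Visit router → queue [leaf, worker]
Visit leaf; enqueue edge → queue [worker, edge]
Visit worker → queue [edge]
Visit edge → queue []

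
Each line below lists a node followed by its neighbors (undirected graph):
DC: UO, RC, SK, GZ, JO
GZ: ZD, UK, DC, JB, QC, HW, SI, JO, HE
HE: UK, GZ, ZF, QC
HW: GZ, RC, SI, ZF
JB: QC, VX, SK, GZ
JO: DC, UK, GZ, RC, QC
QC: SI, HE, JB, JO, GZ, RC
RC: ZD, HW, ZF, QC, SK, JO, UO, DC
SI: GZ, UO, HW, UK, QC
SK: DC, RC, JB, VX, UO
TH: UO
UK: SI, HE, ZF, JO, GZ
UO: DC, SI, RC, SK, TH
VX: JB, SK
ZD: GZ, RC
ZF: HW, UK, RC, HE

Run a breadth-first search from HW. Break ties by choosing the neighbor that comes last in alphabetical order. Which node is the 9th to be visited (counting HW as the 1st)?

Visit HW; enqueue ZF, SI, RC, GZ → queue [ZF, SI, RC, GZ]
Visit ZF; enqueue UK, HE → queue [SI, RC, GZ, UK, HE]
Visit SI; enqueue UO, QC → queue [RC, GZ, UK, HE, UO, QC]
Visit RC; enqueue ZD, SK, JO, DC → queue [GZ, UK, HE, UO, QC, ZD, SK, JO, DC]
Visit GZ; enqueue JB → queue [UK, HE, UO, QC, ZD, SK, JO, DC, JB]
Visit UK → queue [HE, UO, QC, ZD, SK, JO, DC, JB]
Visit HE → queue [UO, QC, ZD, SK, JO, DC, JB]
Visit UO; enqueue TH → queue [QC, ZD, SK, JO, DC, JB, TH]
Visit QC → queue [ZD, SK, JO, DC, JB, TH]
Visit ZD → queue [SK, JO, DC, JB, TH]
Visit SK; enqueue VX → queue [JO, DC, JB, TH, VX]
Visit JO → queue [DC, JB, TH, VX]
Visit DC → queue [JB, TH, VX]
Visit JB → queue [TH, VX]
Visit TH → queue [VX]
Visit VX → queue []

Visit order: HW, ZF, SI, RC, GZ, UK, HE, UO, QC, ZD, SK, JO, DC, JB, TH, VX

QC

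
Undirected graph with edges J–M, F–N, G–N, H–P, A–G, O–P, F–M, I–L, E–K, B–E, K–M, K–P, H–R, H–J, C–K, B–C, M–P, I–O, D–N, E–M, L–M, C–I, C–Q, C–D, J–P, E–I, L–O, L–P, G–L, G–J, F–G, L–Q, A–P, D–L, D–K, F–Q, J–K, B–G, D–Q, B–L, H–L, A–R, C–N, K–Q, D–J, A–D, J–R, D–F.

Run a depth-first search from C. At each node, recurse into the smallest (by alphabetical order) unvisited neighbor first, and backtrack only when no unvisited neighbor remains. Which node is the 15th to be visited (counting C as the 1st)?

Visit C
C → B
B → E
E → I
I → L
L → D
D → A
A → G
G → F
F → M
M → J
J → H
H → P
P → K
K → Q
P → O
H → R
F → N

Visit order: C, B, E, I, L, D, A, G, F, M, J, H, P, K, Q, O, R, N

Q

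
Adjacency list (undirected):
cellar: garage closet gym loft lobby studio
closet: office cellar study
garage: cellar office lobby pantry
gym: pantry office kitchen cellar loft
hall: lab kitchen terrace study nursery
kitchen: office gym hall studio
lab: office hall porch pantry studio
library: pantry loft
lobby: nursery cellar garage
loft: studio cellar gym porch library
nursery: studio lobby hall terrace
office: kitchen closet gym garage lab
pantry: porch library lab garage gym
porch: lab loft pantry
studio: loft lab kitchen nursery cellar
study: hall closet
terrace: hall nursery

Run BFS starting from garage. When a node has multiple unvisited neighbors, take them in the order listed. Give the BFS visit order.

garage, cellar, office, lobby, pantry, closet, gym, loft, studio, kitchen, lab, nursery, porch, library, study, hall, terrace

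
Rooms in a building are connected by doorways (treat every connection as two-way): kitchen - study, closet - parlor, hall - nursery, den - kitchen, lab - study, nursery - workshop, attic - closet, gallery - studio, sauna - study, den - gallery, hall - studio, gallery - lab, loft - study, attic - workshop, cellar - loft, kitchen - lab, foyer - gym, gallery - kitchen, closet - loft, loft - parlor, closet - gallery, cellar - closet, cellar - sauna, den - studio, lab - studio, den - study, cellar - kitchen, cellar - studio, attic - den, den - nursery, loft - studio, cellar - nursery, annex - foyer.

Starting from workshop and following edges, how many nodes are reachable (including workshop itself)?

15

BFS from workshop visits: workshop, nursery, attic, hall, den, cellar, closet, studio, study, kitchen, gallery, sauna, loft, parlor, lab
Reachable nodes: 15 of 18 total.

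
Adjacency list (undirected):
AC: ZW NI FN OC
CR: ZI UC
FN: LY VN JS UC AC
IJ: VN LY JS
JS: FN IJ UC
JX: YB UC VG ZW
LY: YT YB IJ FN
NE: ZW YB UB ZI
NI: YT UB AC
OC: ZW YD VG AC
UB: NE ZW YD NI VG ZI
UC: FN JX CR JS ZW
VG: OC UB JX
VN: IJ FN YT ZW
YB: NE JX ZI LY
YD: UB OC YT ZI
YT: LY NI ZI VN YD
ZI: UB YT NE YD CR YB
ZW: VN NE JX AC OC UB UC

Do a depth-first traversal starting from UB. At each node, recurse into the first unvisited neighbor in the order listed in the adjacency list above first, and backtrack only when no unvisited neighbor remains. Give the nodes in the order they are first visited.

Visit UB
UB → NE
NE → ZW
ZW → VN
VN → IJ
IJ → LY
LY → YT
YT → NI
NI → AC
AC → FN
FN → JS
JS → UC
UC → JX
JX → YB
YB → ZI
ZI → YD
YD → OC
OC → VG
ZI → CR

UB -> NE -> ZW -> VN -> IJ -> LY -> YT -> NI -> AC -> FN -> JS -> UC -> JX -> YB -> ZI -> YD -> OC -> VG -> CR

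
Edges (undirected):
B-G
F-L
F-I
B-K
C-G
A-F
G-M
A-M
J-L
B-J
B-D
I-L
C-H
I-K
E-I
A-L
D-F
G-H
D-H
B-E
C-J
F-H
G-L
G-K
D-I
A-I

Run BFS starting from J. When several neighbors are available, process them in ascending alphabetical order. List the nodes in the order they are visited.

J B C L D E G K H A F I M

Visit J; enqueue B, C, L → queue [B, C, L]
Visit B; enqueue D, E, G, K → queue [C, L, D, E, G, K]
Visit C; enqueue H → queue [L, D, E, G, K, H]
Visit L; enqueue A, F, I → queue [D, E, G, K, H, A, F, I]
Visit D → queue [E, G, K, H, A, F, I]
Visit E → queue [G, K, H, A, F, I]
Visit G; enqueue M → queue [K, H, A, F, I, M]
Visit K → queue [H, A, F, I, M]
Visit H → queue [A, F, I, M]
Visit A → queue [F, I, M]
Visit F → queue [I, M]
Visit I → queue [M]
Visit M → queue []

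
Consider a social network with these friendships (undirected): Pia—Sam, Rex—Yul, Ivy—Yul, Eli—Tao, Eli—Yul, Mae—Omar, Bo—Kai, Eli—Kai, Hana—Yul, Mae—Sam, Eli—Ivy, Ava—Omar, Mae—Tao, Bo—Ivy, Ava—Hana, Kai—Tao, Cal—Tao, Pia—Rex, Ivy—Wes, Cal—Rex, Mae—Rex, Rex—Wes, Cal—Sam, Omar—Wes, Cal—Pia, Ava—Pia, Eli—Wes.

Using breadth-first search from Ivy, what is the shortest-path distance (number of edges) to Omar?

Level 0: Ivy
Level 1: Bo, Eli, Wes, Yul
Level 2: Hana, Kai, Omar, Rex, Tao
Level 3: Ava, Cal, Mae, Pia
Level 4: Sam
Omar first appears at level 2.

2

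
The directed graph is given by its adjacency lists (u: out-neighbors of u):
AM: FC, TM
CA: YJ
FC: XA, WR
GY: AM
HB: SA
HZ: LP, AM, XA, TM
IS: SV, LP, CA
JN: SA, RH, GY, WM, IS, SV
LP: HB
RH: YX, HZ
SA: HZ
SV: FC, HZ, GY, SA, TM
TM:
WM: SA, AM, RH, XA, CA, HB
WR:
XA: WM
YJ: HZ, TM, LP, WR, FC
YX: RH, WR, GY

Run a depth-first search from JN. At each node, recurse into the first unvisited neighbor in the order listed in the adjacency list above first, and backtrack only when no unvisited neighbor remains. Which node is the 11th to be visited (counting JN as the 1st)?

YX

Visit JN
JN → SA
SA → HZ
HZ → LP
LP → HB
HZ → AM
AM → FC
FC → XA
XA → WM
WM → RH
RH → YX
YX → WR
YX → GY
WM → CA
CA → YJ
YJ → TM
JN → IS
IS → SV

Visit order: JN, SA, HZ, LP, HB, AM, FC, XA, WM, RH, YX, WR, GY, CA, YJ, TM, IS, SV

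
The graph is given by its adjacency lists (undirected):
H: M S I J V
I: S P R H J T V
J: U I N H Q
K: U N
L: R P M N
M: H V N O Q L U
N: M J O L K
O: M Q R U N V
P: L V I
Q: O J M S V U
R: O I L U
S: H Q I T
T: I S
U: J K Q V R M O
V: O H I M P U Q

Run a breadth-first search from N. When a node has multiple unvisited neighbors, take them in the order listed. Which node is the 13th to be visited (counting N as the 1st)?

Visit N; enqueue M, J, O, L, K → queue [M, J, O, L, K]
Visit M; enqueue H, V, Q, U → queue [J, O, L, K, H, V, Q, U]
Visit J; enqueue I → queue [O, L, K, H, V, Q, U, I]
Visit O; enqueue R → queue [L, K, H, V, Q, U, I, R]
Visit L; enqueue P → queue [K, H, V, Q, U, I, R, P]
Visit K → queue [H, V, Q, U, I, R, P]
Visit H; enqueue S → queue [V, Q, U, I, R, P, S]
Visit V → queue [Q, U, I, R, P, S]
Visit Q → queue [U, I, R, P, S]
Visit U → queue [I, R, P, S]
Visit I; enqueue T → queue [R, P, S, T]
Visit R → queue [P, S, T]
Visit P → queue [S, T]
Visit S → queue [T]
Visit T → queue []

Visit order: N, M, J, O, L, K, H, V, Q, U, I, R, P, S, T

P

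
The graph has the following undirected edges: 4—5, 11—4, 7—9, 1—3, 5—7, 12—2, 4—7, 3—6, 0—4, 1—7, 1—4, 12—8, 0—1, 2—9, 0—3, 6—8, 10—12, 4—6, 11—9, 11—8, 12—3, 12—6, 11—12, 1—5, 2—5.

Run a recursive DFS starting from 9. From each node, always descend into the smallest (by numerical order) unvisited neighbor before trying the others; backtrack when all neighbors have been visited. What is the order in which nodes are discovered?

9, 2, 5, 1, 0, 3, 6, 4, 7, 11, 8, 12, 10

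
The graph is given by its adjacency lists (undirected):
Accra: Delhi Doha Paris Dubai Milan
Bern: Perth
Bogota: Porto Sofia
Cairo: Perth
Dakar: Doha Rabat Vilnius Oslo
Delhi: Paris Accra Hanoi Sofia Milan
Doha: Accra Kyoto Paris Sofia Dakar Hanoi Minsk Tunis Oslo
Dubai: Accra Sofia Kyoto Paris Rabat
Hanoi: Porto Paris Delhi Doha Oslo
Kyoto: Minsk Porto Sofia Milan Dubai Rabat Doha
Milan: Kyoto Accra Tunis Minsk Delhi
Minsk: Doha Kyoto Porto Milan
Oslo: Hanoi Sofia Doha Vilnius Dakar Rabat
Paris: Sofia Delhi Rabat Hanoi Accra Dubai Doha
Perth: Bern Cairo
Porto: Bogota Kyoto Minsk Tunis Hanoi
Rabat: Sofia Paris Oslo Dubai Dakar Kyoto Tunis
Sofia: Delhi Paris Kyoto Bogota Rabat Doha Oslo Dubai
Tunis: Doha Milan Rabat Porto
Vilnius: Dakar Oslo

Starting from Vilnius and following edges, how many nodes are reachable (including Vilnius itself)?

17

BFS from Vilnius visits: Vilnius, Dakar, Oslo, Doha, Rabat, Hanoi, Sofia, Accra, Kyoto, Paris, Minsk, Tunis, Dubai, Porto, Delhi, Bogota, Milan
Reachable nodes: 17 of 20 total.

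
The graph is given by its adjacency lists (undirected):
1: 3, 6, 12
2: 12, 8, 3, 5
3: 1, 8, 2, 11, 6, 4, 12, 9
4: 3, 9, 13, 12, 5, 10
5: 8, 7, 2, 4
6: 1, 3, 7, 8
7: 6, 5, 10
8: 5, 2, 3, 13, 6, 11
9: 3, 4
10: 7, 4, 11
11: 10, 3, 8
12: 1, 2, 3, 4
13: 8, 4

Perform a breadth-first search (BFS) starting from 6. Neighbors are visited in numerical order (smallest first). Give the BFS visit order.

6, 1, 3, 7, 8, 12, 2, 4, 9, 11, 5, 10, 13

Visit 6; enqueue 1, 3, 7, 8 → queue [1, 3, 7, 8]
Visit 1; enqueue 12 → queue [3, 7, 8, 12]
Visit 3; enqueue 2, 4, 9, 11 → queue [7, 8, 12, 2, 4, 9, 11]
Visit 7; enqueue 5, 10 → queue [8, 12, 2, 4, 9, 11, 5, 10]
Visit 8; enqueue 13 → queue [12, 2, 4, 9, 11, 5, 10, 13]
Visit 12 → queue [2, 4, 9, 11, 5, 10, 13]
Visit 2 → queue [4, 9, 11, 5, 10, 13]
Visit 4 → queue [9, 11, 5, 10, 13]
Visit 9 → queue [11, 5, 10, 13]
Visit 11 → queue [5, 10, 13]
Visit 5 → queue [10, 13]
Visit 10 → queue [13]
Visit 13 → queue []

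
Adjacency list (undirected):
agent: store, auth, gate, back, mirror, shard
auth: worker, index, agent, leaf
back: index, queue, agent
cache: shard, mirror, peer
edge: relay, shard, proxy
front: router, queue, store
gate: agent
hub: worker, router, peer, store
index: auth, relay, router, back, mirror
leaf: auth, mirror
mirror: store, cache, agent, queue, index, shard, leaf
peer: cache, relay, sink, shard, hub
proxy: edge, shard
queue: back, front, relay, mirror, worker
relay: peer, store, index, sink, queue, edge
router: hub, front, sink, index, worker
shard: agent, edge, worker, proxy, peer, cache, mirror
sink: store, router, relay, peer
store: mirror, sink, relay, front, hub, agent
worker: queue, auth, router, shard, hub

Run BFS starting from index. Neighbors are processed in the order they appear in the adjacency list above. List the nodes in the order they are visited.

index, auth, relay, router, back, mirror, worker, agent, leaf, peer, store, sink, queue, edge, hub, front, cache, shard, gate, proxy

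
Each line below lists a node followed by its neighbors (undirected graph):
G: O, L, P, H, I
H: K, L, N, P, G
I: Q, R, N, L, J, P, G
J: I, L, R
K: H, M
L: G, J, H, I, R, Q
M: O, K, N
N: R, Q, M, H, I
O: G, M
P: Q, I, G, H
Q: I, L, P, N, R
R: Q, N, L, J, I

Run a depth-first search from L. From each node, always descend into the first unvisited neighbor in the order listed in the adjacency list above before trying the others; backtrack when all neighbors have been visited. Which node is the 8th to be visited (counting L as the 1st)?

Visit L
L → G
G → O
O → M
M → K
K → H
H → N
N → R
R → Q
Q → I
I → J
I → P

Visit order: L, G, O, M, K, H, N, R, Q, I, J, P

R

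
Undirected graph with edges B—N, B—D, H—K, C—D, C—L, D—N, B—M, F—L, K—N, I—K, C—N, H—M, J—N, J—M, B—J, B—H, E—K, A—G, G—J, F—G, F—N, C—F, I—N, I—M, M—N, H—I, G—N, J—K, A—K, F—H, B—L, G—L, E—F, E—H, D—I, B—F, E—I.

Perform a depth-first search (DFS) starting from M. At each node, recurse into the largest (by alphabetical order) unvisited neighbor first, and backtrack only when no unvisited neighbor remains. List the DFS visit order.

Visit M
M → N
N → K
K → J
J → G
G → L
L → F
F → H
H → I
I → E
I → D
D → C
D → B
G → A

M -> N -> K -> J -> G -> L -> F -> H -> I -> E -> D -> C -> B -> A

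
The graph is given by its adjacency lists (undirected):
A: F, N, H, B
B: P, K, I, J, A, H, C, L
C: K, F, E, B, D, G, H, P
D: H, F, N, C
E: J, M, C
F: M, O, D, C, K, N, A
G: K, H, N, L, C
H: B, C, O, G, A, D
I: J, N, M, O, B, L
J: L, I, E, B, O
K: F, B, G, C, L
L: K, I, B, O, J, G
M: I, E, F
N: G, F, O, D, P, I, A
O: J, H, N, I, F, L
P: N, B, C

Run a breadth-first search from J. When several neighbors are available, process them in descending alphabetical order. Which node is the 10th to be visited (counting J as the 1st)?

Visit J; enqueue O, L, I, E, B → queue [O, L, I, E, B]
Visit O; enqueue N, H, F → queue [L, I, E, B, N, H, F]
Visit L; enqueue K, G → queue [I, E, B, N, H, F, K, G]
Visit I; enqueue M → queue [E, B, N, H, F, K, G, M]
Visit E; enqueue C → queue [B, N, H, F, K, G, M, C]
Visit B; enqueue P, A → queue [N, H, F, K, G, M, C, P, A]
Visit N; enqueue D → queue [H, F, K, G, M, C, P, A, D]
Visit H → queue [F, K, G, M, C, P, A, D]
Visit F → queue [K, G, M, C, P, A, D]
Visit K → queue [G, M, C, P, A, D]
Visit G → queue [M, C, P, A, D]
Visit M → queue [C, P, A, D]
Visit C → queue [P, A, D]
Visit P → queue [A, D]
Visit A → queue [D]
Visit D → queue []

Visit order: J, O, L, I, E, B, N, H, F, K, G, M, C, P, A, D

K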